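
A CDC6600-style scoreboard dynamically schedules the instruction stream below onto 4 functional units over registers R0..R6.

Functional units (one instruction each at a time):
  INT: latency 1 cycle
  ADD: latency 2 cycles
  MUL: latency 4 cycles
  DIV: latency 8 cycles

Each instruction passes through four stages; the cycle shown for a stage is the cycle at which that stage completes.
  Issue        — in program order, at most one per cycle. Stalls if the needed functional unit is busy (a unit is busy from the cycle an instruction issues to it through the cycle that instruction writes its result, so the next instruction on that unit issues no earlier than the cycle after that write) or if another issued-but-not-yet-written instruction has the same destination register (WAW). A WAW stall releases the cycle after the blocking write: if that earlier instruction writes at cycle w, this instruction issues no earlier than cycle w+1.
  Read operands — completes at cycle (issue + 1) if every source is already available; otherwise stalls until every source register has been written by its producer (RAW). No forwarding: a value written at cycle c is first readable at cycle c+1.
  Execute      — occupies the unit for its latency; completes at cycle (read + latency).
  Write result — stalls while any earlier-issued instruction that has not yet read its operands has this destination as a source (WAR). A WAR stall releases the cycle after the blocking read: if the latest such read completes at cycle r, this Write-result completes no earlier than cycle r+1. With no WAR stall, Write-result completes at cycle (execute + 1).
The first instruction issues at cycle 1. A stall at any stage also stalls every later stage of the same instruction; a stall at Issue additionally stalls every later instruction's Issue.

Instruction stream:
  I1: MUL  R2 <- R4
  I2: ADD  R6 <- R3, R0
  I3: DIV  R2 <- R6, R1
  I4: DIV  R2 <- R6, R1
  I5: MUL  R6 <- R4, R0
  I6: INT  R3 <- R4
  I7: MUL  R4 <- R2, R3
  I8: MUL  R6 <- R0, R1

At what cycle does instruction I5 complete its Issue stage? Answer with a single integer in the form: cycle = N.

cycle = 20

cycle 1: I1 dispatched to MUL
cycle 2: I1 operands ready | I2 dispatched to ADD
cycle 3: I2 operands ready
cycle 5: I2 complete
cycle 6: I1 complete | R6←I2
cycle 7: R2←I1
cycle 8: I3 dispatched to DIV
cycle 9: I3 operands ready
cycle 17: I3 complete
cycle 18: R2←I3
cycle 19: I4 dispatched to DIV
cycle 20: I4 operands ready | I5 dispatched to MUL
cycle 21: I5 operands ready | I6 dispatched to INT
cycle 22: I6 operands ready
cycle 23: I6 complete
cycle 24: R3←I6
cycle 25: I5 complete
cycle 26: R6←I5
cycle 27: I7 dispatched to MUL
cycle 28: I4 complete
cycle 29: R2←I4
cycle 30: I7 operands ready
cycle 34: I7 complete
cycle 35: R4←I7
cycle 36: I8 dispatched to MUL
cycle 37: I8 operands ready
cycle 41: I8 complete
cycle 42: R6←I8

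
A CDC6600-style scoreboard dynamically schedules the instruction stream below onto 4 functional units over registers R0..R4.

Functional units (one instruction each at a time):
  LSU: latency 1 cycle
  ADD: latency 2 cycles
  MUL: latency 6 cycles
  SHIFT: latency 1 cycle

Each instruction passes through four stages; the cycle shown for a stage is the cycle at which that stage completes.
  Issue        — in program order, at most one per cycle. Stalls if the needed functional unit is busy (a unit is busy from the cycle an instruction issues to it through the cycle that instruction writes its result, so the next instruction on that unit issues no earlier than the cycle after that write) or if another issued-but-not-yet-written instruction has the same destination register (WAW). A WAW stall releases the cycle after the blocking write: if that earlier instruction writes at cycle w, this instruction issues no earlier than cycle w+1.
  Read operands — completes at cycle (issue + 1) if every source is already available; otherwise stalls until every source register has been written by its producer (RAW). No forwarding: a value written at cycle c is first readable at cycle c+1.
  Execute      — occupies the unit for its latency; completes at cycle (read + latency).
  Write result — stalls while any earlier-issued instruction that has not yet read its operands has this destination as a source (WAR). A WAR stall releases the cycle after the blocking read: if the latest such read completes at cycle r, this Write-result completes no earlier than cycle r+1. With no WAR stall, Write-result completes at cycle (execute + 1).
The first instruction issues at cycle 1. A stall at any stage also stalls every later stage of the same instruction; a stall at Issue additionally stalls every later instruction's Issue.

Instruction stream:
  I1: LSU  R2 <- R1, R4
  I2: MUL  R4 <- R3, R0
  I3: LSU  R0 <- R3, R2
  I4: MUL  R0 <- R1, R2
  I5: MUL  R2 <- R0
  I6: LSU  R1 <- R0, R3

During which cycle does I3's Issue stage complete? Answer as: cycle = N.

cycle = 5

t=1  I1→LSU
t=2  I1 RO · I2→MUL
t=3  I1 EX · I2 RO
t=4  I1 WR R2
t=5  I3→LSU
t=6  I3 RO
t=7  I3 EX
t=8  I3 WR R0
t=9  I2 EX
t=10  I2 WR R4
t=11  I4→MUL
t=12  I4 RO
t=18  I4 EX
t=19  I4 WR R0
t=20  I5→MUL
t=21  I5 RO · I6→LSU
t=22  I6 RO
t=23  I6 EX
t=24  I6 WR R1
t=27  I5 EX
t=28  I5 WR R2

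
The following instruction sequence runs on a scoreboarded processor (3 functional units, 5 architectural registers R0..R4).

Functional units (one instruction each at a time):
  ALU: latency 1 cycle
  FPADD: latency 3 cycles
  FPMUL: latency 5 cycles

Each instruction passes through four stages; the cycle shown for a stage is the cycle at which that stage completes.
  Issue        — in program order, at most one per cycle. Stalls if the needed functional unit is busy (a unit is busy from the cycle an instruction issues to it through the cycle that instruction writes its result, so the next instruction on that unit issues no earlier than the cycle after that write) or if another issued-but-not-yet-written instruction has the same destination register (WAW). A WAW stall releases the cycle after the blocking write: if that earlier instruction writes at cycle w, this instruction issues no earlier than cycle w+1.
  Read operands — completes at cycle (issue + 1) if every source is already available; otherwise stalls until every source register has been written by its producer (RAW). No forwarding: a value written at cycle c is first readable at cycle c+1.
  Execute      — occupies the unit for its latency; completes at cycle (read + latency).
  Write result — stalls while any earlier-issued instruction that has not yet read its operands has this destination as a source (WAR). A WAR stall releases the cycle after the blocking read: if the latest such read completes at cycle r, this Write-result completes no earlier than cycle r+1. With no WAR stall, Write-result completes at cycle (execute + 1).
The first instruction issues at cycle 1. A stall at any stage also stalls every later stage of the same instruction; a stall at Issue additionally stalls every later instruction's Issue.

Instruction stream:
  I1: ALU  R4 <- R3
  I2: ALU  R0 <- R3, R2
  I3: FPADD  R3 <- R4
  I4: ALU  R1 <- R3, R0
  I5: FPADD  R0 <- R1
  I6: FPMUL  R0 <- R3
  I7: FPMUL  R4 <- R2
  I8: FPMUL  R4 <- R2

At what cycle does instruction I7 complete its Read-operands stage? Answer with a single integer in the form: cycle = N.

cycle 1: I1 issues→ALU
cycle 2: I1 reads
cycle 3: I1 exec-done
cycle 4: I1 writes R4
cycle 5: I2 issues→ALU
cycle 6: I2 reads; I3 issues→FPADD
cycle 7: I2 exec-done; I3 reads
cycle 8: I2 writes R0
cycle 9: I4 issues→ALU
cycle 10: I3 exec-done
cycle 11: I3 writes R3
cycle 12: I4 reads; I5 issues→FPADD
cycle 13: I4 exec-done
cycle 14: I4 writes R1
cycle 15: I5 reads
cycle 18: I5 exec-done
cycle 19: I5 writes R0
cycle 20: I6 issues→FPMUL
cycle 21: I6 reads
cycle 26: I6 exec-done
cycle 27: I6 writes R0
cycle 28: I7 issues→FPMUL
cycle 29: I7 reads
cycle 34: I7 exec-done
cycle 35: I7 writes R4
cycle 36: I8 issues→FPMUL
cycle 37: I8 reads
cycle 42: I8 exec-done
cycle 43: I8 writes R4

cycle = 29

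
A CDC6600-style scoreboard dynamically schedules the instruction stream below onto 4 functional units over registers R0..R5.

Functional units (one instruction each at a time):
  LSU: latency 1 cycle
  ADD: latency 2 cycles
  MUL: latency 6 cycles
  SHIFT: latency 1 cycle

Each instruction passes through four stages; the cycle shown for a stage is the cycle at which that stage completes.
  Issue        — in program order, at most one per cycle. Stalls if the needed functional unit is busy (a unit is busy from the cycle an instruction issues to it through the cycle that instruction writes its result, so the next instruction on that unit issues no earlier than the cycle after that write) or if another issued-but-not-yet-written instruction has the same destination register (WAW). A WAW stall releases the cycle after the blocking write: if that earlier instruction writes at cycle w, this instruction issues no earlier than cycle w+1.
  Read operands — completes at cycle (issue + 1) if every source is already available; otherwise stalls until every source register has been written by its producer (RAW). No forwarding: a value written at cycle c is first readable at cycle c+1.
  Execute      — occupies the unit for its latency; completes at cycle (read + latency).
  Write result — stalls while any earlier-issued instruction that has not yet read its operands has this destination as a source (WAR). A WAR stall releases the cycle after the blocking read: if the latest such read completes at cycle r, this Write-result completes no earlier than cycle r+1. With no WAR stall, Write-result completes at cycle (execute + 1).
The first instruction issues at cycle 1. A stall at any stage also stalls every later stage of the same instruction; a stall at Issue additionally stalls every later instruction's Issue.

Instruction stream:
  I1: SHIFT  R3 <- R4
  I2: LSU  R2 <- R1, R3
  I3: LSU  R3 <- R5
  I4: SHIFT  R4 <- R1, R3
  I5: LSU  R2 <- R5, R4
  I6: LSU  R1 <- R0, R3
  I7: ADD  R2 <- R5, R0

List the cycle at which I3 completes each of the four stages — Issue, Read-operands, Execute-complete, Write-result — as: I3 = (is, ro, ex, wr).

1) issue 1, read 2, done 3, write 4
2) issue 2, read 5, done 6, write 7  <RAW R3: wait I1 write@4>
3) issue 8, read 9, done 10, write 11  <struct: LSU busy until I2 writes@7>
4) issue 9, read 12, done 13, write 14  <RAW R3: wait I3 write@11>
5) issue 12, read 15, done 16, write 17  <struct: LSU busy until I3 writes@11 / RAW R4: wait I4 write@14>
6) issue 18, read 19, done 20, write 21  <struct: LSU busy until I5 writes@17>
7) issue 19, read 20, done 22, write 23

I3 = (8, 9, 10, 11)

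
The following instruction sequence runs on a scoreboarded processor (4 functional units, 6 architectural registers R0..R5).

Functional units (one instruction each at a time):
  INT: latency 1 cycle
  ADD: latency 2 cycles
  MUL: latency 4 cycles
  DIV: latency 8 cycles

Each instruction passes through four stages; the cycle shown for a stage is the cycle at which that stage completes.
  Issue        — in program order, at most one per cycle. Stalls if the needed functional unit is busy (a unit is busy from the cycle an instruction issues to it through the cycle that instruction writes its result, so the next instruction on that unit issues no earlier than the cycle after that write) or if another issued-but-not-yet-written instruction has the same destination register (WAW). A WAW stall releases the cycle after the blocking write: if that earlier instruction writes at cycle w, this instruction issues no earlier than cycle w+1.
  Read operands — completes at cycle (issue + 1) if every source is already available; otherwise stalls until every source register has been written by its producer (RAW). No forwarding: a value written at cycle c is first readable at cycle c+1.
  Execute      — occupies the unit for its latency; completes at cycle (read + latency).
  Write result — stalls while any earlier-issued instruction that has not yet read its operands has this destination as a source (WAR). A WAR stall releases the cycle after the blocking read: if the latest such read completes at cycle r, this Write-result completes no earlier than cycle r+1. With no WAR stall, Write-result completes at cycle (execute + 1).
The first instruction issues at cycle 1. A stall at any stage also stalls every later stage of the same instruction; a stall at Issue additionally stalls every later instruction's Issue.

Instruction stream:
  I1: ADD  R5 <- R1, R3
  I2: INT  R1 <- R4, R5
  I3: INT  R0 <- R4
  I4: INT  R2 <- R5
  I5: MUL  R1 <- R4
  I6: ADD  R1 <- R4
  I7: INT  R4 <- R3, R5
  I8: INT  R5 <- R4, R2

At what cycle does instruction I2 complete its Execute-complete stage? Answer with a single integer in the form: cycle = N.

cycle = 7

I1  is:1  ro:2  ex:4  wr:5
I2  is:2  ro:6  ex:7  wr:8  — RAW R5: wait I1 write@5
I3  is:9  ro:10  ex:11  wr:12  — struct: INT busy until I2 writes@8
I4  is:13  ro:14  ex:15  wr:16  — struct: INT busy until I3 writes@12
I5  is:14  ro:15  ex:19  wr:20
I6  is:21  ro:22  ex:24  wr:25  — WAW R1: wait I5 write@20
I7  is:22  ro:23  ex:24  wr:25
I8  is:26  ro:27  ex:28  wr:29  — struct: INT busy until I7 writes@25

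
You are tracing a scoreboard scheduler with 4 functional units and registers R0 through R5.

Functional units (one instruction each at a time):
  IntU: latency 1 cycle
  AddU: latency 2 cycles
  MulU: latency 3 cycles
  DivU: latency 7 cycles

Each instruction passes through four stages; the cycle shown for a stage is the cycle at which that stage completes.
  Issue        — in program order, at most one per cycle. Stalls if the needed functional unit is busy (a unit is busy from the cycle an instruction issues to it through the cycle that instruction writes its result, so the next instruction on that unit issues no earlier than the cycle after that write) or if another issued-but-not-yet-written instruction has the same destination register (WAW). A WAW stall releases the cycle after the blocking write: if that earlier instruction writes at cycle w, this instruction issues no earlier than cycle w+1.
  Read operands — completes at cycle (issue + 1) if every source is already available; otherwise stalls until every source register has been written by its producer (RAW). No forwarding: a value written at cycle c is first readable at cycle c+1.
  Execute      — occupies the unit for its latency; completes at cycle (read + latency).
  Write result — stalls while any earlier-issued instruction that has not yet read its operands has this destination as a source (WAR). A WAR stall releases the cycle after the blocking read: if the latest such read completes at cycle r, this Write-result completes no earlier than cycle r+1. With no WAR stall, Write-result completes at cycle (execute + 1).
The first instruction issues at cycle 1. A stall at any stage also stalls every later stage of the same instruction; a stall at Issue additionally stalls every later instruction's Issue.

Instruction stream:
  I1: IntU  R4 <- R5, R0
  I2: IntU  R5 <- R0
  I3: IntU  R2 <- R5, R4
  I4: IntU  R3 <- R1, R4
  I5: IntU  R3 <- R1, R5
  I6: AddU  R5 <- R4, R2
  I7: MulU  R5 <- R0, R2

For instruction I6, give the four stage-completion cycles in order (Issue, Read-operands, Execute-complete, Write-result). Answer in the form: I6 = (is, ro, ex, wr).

I1: IS=1 RO=2 EX=3 WR=4
I2: IS=5 RO=6 EX=7 WR=8  [struct: IntU busy until I1 writes@4]
I3: IS=9 RO=10 EX=11 WR=12  [struct: IntU busy until I2 writes@8]
I4: IS=13 RO=14 EX=15 WR=16  [struct: IntU busy until I3 writes@12]
I5: IS=17 RO=18 EX=19 WR=20  [struct: IntU busy until I4 writes@16]
I6: IS=18 RO=19 EX=21 WR=22
I7: IS=23 RO=24 EX=27 WR=28  [WAW R5: wait I6 write@22]

I6 = (18, 19, 21, 22)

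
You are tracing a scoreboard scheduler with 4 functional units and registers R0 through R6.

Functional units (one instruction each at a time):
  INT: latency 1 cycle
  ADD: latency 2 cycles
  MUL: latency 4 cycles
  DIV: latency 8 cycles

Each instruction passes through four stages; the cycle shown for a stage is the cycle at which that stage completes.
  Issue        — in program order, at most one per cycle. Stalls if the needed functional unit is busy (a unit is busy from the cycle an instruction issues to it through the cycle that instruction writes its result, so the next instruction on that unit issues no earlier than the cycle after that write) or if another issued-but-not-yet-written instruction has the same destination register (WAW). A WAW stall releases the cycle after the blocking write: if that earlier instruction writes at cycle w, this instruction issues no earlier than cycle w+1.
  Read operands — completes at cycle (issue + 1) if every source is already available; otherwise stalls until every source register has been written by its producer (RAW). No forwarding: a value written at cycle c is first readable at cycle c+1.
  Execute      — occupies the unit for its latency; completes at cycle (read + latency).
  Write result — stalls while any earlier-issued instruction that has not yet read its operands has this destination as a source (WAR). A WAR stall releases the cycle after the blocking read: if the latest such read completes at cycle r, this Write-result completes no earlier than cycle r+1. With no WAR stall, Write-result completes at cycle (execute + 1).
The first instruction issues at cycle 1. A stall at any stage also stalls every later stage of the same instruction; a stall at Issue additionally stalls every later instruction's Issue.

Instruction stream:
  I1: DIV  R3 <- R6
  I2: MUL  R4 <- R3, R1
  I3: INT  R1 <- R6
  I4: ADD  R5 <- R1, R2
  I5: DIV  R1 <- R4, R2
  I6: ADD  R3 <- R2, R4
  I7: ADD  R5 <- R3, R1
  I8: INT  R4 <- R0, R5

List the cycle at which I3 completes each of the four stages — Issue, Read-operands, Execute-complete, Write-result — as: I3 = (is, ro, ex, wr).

[1] issue I1 (DIV)
[2] I1 read-ops, issue I2 (MUL)
[3] issue I3 (INT)
[4] I3 read-ops, issue I4 (ADD)
[5] I3 finished on INT
[10] I1 finished on DIV
[11] I1→R3
[12] I2 read-ops
[13] I3→R1
[14] I4 read-ops, issue I5 (DIV)
[16] I2 finished on MUL, I4 finished on ADD
[17] I2→R4, I4→R5
[18] I5 read-ops, issue I6 (ADD)
[19] I6 read-ops
[21] I6 finished on ADD
[22] I6→R3
[23] issue I7 (ADD)
[24] issue I8 (INT)
[26] I5 finished on DIV
[27] I5→R1
[28] I7 read-ops
[30] I7 finished on ADD
[31] I7→R5
[32] I8 read-ops
[33] I8 finished on INT
[34] I8→R4

I3 = (3, 4, 5, 13)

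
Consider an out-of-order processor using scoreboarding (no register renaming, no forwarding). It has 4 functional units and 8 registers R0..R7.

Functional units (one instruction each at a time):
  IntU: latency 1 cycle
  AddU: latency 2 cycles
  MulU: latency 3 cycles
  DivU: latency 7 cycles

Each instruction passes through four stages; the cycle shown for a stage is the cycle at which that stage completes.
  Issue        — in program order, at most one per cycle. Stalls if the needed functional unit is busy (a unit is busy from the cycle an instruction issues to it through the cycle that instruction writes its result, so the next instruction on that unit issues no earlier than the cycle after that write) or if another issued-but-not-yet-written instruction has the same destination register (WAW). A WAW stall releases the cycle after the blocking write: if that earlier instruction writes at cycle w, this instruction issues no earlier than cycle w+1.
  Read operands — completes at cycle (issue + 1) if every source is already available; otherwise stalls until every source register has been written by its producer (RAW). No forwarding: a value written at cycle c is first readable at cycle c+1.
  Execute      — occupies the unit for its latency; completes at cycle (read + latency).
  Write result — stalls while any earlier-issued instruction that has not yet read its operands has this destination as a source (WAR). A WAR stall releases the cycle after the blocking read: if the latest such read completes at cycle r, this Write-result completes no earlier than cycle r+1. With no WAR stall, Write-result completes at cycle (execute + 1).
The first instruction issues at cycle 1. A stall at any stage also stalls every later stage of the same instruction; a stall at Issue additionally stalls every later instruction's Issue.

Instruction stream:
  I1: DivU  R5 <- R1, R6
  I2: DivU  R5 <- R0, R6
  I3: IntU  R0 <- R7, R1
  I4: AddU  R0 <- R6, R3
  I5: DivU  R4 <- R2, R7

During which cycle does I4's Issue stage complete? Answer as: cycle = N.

t=1  issue I1 (DivU)
t=2  I1 read-ops
t=9  I1 finished on DivU
t=10  I1→R5
t=11  issue I2 (DivU)
t=12  I2 read-ops · issue I3 (IntU)
t=13  I3 read-ops
t=14  I3 finished on IntU
t=15  I3→R0
t=16  issue I4 (AddU)
t=17  I4 read-ops
t=19  I2 finished on DivU · I4 finished on AddU
t=20  I2→R5 · I4→R0
t=21  issue I5 (DivU)
t=22  I5 read-ops
t=29  I5 finished on DivU
t=30  I5→R4

cycle = 16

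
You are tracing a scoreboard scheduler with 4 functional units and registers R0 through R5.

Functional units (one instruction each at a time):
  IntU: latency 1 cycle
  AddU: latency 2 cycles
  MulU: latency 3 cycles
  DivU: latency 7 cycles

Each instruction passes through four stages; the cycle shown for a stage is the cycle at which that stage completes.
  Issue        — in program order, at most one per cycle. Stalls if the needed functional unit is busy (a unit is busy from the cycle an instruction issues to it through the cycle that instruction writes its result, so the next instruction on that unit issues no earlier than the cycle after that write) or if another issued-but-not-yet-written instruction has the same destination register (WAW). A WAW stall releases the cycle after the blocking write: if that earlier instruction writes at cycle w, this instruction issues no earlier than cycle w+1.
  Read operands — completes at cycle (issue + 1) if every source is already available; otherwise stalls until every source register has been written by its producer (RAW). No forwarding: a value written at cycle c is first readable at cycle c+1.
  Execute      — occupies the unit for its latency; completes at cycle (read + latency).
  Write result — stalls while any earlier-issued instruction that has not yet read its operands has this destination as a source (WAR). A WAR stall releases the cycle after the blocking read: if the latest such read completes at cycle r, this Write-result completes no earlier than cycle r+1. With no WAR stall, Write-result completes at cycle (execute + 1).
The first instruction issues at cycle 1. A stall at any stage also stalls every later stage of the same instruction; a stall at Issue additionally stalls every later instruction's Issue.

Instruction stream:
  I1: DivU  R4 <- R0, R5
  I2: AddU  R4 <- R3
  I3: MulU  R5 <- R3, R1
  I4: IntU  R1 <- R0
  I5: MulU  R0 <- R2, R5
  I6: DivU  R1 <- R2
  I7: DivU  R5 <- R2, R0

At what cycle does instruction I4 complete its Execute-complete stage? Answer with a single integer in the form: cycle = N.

cycle 1: I1 dispatched to DivU
cycle 2: I1 operands ready
cycle 9: I1 complete
cycle 10: R4←I1
cycle 11: I2 dispatched to AddU
cycle 12: I2 operands ready · I3 dispatched to MulU
cycle 13: I3 operands ready · I4 dispatched to IntU
cycle 14: I2 complete · I4 operands ready
cycle 15: R4←I2 · I4 complete
cycle 16: I3 complete · R1←I4
cycle 17: R5←I3
cycle 18: I5 dispatched to MulU
cycle 19: I5 operands ready · I6 dispatched to DivU
cycle 20: I6 operands ready
cycle 22: I5 complete
cycle 23: R0←I5
cycle 27: I6 complete
cycle 28: R1←I6
cycle 29: I7 dispatched to DivU
cycle 30: I7 operands ready
cycle 37: I7 complete
cycle 38: R5←I7

cycle = 15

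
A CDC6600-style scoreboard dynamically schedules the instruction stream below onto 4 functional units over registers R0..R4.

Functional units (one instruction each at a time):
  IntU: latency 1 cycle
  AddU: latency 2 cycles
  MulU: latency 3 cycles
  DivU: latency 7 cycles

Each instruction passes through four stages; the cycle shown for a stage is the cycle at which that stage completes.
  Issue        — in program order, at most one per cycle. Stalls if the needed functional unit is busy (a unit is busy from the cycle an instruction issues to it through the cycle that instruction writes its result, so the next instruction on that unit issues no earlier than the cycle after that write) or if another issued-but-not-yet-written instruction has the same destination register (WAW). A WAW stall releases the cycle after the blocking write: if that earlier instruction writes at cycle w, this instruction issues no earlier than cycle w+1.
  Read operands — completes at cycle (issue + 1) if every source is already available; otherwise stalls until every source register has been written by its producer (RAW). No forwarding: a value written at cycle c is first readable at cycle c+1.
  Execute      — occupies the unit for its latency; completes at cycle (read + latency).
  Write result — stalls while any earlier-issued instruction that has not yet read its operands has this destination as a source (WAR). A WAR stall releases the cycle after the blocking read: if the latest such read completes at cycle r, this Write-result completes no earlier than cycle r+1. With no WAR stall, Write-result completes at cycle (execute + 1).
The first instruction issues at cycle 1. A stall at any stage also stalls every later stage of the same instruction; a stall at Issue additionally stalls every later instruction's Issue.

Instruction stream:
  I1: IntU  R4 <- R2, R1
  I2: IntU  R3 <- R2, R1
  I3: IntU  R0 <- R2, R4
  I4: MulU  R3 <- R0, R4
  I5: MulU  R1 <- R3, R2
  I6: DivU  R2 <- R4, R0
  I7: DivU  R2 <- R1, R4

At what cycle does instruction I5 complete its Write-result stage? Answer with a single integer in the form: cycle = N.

cycle = 23

[I1] 1/2/3/4
[I2] 5/6/7/8  (struct: IntU busy until I1 writes@4)
[I3] 9/10/11/12  (struct: IntU busy until I2 writes@8)
[I4] 10/13/16/17  (RAW R0: wait I3 write@12)
[I5] 18/19/22/23  (struct: MulU busy until I4 writes@17)
[I6] 19/20/27/28
[I7] 29/30/37/38  (struct: DivU busy until I6 writes@28)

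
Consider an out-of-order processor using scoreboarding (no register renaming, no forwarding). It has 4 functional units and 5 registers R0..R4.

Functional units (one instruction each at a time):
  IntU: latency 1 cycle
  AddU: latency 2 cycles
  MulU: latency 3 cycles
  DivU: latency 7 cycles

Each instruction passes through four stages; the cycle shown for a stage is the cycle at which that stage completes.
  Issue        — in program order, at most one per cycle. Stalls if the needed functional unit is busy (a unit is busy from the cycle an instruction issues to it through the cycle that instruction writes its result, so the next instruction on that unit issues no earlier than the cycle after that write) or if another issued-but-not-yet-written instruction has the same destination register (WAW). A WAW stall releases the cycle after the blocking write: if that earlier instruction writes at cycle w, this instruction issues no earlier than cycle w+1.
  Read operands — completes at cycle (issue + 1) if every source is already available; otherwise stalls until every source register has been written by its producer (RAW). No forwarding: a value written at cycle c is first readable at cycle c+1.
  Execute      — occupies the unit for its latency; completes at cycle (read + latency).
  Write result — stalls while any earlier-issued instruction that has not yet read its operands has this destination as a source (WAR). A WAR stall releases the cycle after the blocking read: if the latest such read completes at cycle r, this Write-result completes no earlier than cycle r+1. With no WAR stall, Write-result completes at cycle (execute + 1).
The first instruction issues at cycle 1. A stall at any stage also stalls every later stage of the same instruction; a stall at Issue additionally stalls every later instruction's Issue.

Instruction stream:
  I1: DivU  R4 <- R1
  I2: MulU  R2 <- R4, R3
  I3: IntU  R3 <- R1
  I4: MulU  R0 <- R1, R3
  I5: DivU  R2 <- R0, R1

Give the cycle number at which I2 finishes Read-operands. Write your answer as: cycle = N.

t=1  I1→DivU
t=2  I1 RO; I2→MulU
t=3  I3→IntU
t=4  I3 RO
t=5  I3 EX
t=9  I1 EX
t=10  I1 WR R4
t=11  I2 RO
t=12  I3 WR R3
t=14  I2 EX
t=15  I2 WR R2
t=16  I4→MulU
t=17  I4 RO; I5→DivU
t=20  I4 EX
t=21  I4 WR R0
t=22  I5 RO
t=29  I5 EX
t=30  I5 WR R2

cycle = 11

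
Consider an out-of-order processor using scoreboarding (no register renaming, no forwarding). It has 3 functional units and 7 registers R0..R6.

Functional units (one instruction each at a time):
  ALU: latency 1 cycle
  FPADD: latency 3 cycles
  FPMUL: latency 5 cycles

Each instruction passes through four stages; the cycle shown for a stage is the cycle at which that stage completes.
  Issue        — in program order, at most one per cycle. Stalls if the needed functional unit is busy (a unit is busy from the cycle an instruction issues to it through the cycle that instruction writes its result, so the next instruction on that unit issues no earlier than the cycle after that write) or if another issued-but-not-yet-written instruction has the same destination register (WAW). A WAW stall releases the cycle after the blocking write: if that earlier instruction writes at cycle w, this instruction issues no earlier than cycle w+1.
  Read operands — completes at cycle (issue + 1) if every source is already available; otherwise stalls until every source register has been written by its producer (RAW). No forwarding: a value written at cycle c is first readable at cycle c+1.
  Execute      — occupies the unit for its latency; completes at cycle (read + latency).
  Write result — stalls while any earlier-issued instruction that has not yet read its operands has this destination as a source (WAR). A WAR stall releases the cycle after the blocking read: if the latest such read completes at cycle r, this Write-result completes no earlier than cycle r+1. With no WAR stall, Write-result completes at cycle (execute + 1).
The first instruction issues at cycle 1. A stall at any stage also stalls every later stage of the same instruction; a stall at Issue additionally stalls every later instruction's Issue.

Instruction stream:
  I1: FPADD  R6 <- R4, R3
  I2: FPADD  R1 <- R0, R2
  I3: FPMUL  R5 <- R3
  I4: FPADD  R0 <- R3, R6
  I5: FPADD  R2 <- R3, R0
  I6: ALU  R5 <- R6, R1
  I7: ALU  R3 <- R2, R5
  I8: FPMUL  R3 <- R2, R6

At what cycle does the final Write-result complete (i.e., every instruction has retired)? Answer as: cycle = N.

cycle = 35

c1: I1 issues→FPADD
c2: I1 reads
c5: I1 exec-done
c6: I1 writes R6
c7: I2 issues→FPADD
c8: I2 reads, I3 issues→FPMUL
c9: I3 reads
c11: I2 exec-done
c12: I2 writes R1
c13: I4 issues→FPADD
c14: I3 exec-done, I4 reads
c15: I3 writes R5
c17: I4 exec-done
c18: I4 writes R0
c19: I5 issues→FPADD
c20: I5 reads, I6 issues→ALU
c21: I6 reads
c22: I6 exec-done
c23: I5 exec-done, I6 writes R5
c24: I5 writes R2, I7 issues→ALU
c25: I7 reads
c26: I7 exec-done
c27: I7 writes R3
c28: I8 issues→FPMUL
c29: I8 reads
c34: I8 exec-done
c35: I8 writes R3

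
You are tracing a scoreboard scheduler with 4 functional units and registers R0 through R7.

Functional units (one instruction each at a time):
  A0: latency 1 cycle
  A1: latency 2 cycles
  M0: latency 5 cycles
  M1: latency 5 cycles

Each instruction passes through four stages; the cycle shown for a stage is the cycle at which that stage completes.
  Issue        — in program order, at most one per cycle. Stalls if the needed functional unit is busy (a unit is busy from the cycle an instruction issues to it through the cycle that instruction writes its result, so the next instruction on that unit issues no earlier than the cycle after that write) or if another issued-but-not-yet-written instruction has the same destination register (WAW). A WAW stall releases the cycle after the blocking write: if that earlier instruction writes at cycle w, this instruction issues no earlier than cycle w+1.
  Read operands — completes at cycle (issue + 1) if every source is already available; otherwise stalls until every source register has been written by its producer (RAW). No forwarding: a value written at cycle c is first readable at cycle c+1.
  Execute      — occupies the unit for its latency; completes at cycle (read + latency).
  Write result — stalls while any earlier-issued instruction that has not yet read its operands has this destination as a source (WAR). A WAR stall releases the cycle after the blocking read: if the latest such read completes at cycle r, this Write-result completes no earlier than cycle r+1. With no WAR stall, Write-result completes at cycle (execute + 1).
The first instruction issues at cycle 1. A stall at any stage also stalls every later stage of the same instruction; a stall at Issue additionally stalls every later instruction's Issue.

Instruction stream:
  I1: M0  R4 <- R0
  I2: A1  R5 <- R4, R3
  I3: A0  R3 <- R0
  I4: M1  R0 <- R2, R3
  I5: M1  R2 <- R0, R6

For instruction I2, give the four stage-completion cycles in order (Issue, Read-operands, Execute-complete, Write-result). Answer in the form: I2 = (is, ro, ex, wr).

I1: IS=1 RO=2 EX=7 WR=8
I2: IS=2 RO=9 EX=11 WR=12  [RAW R4: wait I1 write@8]
I3: IS=3 RO=4 EX=5 WR=10  [WAR R3: wait I2 read@9]
I4: IS=4 RO=11 EX=16 WR=17  [RAW R3: wait I3 write@10]
I5: IS=18 RO=19 EX=24 WR=25  [struct: M1 busy until I4 writes@17]

I2 = (2, 9, 11, 12)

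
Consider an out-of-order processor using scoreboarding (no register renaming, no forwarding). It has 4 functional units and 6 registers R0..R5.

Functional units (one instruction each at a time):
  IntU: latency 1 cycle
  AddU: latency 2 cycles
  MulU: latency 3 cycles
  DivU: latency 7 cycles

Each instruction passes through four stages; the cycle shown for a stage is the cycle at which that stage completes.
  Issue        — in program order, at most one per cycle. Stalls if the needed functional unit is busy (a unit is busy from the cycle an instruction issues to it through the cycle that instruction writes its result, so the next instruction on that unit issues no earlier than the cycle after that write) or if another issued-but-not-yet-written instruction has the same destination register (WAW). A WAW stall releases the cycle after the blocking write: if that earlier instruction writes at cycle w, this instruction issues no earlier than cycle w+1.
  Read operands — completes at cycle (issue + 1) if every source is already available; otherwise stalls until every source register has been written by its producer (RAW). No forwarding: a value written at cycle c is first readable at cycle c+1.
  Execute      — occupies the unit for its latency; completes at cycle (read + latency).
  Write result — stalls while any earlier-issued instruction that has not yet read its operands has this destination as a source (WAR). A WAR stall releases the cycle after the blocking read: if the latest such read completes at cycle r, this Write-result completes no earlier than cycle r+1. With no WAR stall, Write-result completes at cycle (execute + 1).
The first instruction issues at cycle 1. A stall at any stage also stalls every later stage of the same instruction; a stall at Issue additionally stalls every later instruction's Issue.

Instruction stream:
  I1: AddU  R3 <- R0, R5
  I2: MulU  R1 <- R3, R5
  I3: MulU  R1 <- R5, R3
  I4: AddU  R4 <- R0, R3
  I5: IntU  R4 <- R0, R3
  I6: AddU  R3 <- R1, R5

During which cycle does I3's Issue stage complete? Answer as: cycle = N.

cycle = 11

t=1  I1 issues→AddU
t=2  I1 reads; I2 issues→MulU
t=4  I1 exec-done
t=5  I1 writes R3
t=6  I2 reads
t=9  I2 exec-done
t=10  I2 writes R1
t=11  I3 issues→MulU
t=12  I3 reads; I4 issues→AddU
t=13  I4 reads
t=15  I3 exec-done; I4 exec-done
t=16  I3 writes R1; I4 writes R4
t=17  I5 issues→IntU
t=18  I5 reads; I6 issues→AddU
t=19  I5 exec-done; I6 reads
t=20  I5 writes R4
t=21  I6 exec-done
t=22  I6 writes R3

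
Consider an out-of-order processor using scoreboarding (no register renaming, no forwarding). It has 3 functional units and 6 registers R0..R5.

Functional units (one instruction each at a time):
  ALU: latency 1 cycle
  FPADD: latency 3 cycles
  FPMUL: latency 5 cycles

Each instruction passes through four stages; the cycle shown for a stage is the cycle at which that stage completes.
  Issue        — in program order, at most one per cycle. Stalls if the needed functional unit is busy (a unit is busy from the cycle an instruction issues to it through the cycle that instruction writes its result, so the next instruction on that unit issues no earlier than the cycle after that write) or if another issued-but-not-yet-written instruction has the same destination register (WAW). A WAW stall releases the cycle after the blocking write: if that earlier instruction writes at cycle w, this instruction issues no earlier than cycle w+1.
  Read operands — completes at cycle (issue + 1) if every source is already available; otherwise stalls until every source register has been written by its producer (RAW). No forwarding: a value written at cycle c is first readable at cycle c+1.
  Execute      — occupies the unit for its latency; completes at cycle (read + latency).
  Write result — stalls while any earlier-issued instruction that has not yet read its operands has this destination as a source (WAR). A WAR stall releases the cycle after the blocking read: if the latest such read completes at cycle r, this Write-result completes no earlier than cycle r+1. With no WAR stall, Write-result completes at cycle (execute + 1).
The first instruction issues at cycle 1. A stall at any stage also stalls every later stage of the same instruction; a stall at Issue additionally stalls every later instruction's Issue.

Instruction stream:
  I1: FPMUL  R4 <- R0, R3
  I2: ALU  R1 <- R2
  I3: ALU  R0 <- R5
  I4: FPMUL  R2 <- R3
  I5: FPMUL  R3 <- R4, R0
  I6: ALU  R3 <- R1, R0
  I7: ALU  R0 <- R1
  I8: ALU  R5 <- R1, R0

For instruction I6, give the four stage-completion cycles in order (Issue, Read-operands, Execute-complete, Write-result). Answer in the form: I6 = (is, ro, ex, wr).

I6 = (25, 26, 27, 28)

I1 -> (1, 2, 7, 8)
I2 -> (2, 3, 4, 5)
I3 -> (6, 7, 8, 9)  // struct: ALU busy until I2 writes@5
I4 -> (9, 10, 15, 16)  // struct: FPMUL busy until I1 writes@8
I5 -> (17, 18, 23, 24)  // struct: FPMUL busy until I4 writes@16
I6 -> (25, 26, 27, 28)  // WAW R3: wait I5 write@24
I7 -> (29, 30, 31, 32)  // struct: ALU busy until I6 writes@28
I8 -> (33, 34, 35, 36)  // struct: ALU busy until I7 writes@32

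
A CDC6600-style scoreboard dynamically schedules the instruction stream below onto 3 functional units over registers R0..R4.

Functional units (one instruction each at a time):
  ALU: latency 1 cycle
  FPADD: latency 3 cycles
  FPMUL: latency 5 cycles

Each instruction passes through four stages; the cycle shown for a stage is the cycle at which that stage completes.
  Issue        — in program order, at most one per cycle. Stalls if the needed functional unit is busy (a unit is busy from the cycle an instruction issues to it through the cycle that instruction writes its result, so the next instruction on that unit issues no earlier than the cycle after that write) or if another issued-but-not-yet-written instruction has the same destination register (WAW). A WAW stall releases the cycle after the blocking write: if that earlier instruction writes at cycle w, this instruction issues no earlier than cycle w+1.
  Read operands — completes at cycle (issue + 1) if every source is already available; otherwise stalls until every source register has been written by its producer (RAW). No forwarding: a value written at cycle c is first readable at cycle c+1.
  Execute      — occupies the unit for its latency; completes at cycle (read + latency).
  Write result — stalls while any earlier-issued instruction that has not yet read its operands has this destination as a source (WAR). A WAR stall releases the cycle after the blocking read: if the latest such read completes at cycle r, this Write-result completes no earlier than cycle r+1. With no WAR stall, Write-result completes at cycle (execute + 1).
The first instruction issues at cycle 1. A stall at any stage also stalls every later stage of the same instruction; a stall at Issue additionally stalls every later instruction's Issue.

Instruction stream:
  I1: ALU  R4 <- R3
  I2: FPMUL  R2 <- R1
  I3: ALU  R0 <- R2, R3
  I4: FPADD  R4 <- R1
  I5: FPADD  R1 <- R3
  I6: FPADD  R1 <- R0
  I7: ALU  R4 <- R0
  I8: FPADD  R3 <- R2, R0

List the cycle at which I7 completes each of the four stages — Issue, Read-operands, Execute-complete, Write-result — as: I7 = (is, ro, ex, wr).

I7 = (19, 20, 21, 22)

I1: IS=1 RO=2 EX=3 WR=4
I2: IS=2 RO=3 EX=8 WR=9
I3: IS=5 RO=10 EX=11 WR=12  [struct: ALU busy until I1 writes@4; RAW R2: wait I2 write@9]
I4: IS=6 RO=7 EX=10 WR=11
I5: IS=12 RO=13 EX=16 WR=17  [struct: FPADD busy until I4 writes@11]
I6: IS=18 RO=19 EX=22 WR=23  [struct: FPADD busy until I5 writes@17]
I7: IS=19 RO=20 EX=21 WR=22
I8: IS=24 RO=25 EX=28 WR=29  [struct: FPADD busy until I6 writes@23]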